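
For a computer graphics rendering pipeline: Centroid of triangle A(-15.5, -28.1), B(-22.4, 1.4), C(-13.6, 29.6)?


Centroid = ((x_A+x_B+x_C)/3, (y_A+y_B+y_C)/3)
= (((-15.5)+(-22.4)+(-13.6))/3, ((-28.1)+1.4+29.6)/3)
= (-17.1667, 0.9667)

(-17.1667, 0.9667)


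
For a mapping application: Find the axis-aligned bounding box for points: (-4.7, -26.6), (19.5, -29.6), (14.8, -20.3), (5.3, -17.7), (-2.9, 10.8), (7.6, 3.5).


x range: [-4.7, 19.5]
y range: [-29.6, 10.8]
Bounding box: (-4.7,-29.6) to (19.5,10.8)

(-4.7,-29.6) to (19.5,10.8)


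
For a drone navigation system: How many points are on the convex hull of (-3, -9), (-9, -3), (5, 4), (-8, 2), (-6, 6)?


Convex hull vertices (CCW): (-9, -3), (-3, -9), (5, 4), (-6, 6), (-8, 2)
Count = 5

5


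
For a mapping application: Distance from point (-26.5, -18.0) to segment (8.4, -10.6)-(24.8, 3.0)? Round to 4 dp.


Project P onto AB: t = 0 (clamped to [0,1])
Closest point on segment: (8.4, -10.6)
Distance: 35.6759

35.6759


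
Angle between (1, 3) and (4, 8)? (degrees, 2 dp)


u.v = 28, |u| = sqrt(10) = 3.1623, |v| = sqrt(80) = 8.9443
cos(theta) = u.v/(|u||v|) = 28/sqrt(800) = 0.989949
theta = acos(0.989949) = 8.13 degrees

8.13 degrees


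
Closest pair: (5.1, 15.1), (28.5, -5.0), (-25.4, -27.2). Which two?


d(P0,P1) = 30.8475, d(P0,P2) = 52.1492, d(P1,P2) = 58.2928
Closest: P0 and P1

Closest pair: (5.1, 15.1) and (28.5, -5.0), distance = 30.8475


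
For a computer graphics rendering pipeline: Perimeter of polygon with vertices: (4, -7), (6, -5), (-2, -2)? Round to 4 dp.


Sides: (4, -7)->(6, -5): sqrt(8) = 2.828427, (6, -5)->(-2, -2): sqrt(73) = 8.544004, (-2, -2)->(4, -7): sqrt(61) = 7.81025
Sum = 19.182681
Perimeter = 19.1827

19.1827


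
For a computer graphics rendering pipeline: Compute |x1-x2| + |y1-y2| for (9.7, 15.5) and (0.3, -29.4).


|9.7-0.3| + |15.5-(-29.4)| = 9.4 + 44.9 = 54.3

54.3


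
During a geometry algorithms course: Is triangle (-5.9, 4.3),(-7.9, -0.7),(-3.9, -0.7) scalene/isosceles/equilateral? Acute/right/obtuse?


Side lengths squared: AB^2=29, BC^2=16, CA^2=29
Sorted: [16, 29, 29]
By sides: Isosceles, By angles: Acute

Isosceles, Acute


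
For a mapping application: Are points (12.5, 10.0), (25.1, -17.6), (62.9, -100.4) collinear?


Cross product: (25.1-12.5)*((-100.4)-10) - ((-17.6)-10)*(62.9-12.5)
= 0

Yes, collinear


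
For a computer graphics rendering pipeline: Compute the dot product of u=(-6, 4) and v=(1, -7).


u . v = u_x*v_x + u_y*v_y = (-6)*1 + 4*(-7)
= (-6) + (-28) = -34

-34


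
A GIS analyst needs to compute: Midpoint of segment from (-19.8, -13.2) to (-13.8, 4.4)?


M = (((-19.8)+(-13.8))/2, ((-13.2)+4.4)/2)
= (-16.8, -4.4)

(-16.8, -4.4)


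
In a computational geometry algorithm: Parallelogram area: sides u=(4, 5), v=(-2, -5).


|u x v| = |4*(-5) - 5*(-2)|
= |(-20) - (-10)| = 10

10


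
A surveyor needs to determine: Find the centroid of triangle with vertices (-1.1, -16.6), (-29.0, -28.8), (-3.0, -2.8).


Centroid = ((x_A+x_B+x_C)/3, (y_A+y_B+y_C)/3)
= (((-1.1)+(-29)+(-3))/3, ((-16.6)+(-28.8)+(-2.8))/3)
= (-11.0333, -16.0667)

(-11.0333, -16.0667)


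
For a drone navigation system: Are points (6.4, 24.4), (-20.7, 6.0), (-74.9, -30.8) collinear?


Cross product: ((-20.7)-6.4)*((-30.8)-24.4) - (6-24.4)*((-74.9)-6.4)
= 0

Yes, collinear


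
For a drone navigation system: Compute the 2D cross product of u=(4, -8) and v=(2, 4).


u x v = u_x*v_y - u_y*v_x = 4*4 - (-8)*2
= 16 - (-16) = 32

32


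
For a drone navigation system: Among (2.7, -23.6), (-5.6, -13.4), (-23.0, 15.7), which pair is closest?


d(P0,P1) = 13.1503, d(P0,P2) = 46.9572, d(P1,P2) = 33.9053
Closest: P0 and P1

Closest pair: (2.7, -23.6) and (-5.6, -13.4), distance = 13.1503


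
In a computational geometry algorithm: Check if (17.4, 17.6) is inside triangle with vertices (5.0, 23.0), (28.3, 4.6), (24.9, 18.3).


Cross products: AB x AP = 102.34, BC x BP = 105.13, CA x CP = 49.18
All same sign? yes

Yes, inside


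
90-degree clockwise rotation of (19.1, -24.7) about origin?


90° CW: (x,y) -> (y, -x)
(19.1,-24.7) -> (-24.7, -19.1)

(-24.7, -19.1)


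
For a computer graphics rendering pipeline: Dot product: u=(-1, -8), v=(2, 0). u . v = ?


u . v = u_x*v_x + u_y*v_y = (-1)*2 + (-8)*0
= (-2) + 0 = -2

-2


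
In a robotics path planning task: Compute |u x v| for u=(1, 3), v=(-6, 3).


|u x v| = |1*3 - 3*(-6)|
= |3 - (-18)| = 21

21


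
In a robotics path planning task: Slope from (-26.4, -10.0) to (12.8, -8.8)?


slope = (y2-y1)/(x2-x1) = ((-8.8)-(-10))/(12.8-(-26.4)) = 1.2/39.2 = 0.0306

0.0306


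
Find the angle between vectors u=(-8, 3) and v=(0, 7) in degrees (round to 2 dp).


u.v = 21, |u| = sqrt(73) = 8.544, |v| = sqrt(49) = 7
cos(theta) = u.v/(|u||v|) = 21/sqrt(3577) = 0.351123
theta = acos(0.351123) = 69.44 degrees

69.44 degrees


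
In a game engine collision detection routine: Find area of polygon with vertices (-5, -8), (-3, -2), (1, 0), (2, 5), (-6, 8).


Shoelace sum: ((-5)*(-2) - (-3)*(-8)) + ((-3)*0 - 1*(-2)) + (1*5 - 2*0) + (2*8 - (-6)*5) + ((-6)*(-8) - (-5)*8)
= 127
Area = |127|/2 = 63.5

63.5


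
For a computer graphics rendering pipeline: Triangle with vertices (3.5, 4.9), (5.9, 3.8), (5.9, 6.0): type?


Side lengths squared: AB^2=6.97, BC^2=4.84, CA^2=6.97
Sorted: [4.84, 6.97, 6.97]
By sides: Isosceles, By angles: Acute

Isosceles, Acute


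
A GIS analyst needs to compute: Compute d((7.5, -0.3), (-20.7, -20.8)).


dx=-28.2, dy=-20.5
d^2 = (-28.2)^2 + (-20.5)^2 = 1215.49
d = sqrt(1215.49) = 34.8639

34.8639


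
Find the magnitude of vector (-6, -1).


|u| = sqrt((-6)^2 + (-1)^2) = sqrt(37) = 6.0828

6.0828


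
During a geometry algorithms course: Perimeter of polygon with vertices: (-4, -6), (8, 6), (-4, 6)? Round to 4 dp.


Sides: (-4, -6)->(8, 6): sqrt(288) = 16.970563, (8, 6)->(-4, 6): sqrt(144) = 12, (-4, 6)->(-4, -6): sqrt(144) = 12
Sum = 40.970563
Perimeter = 40.9706

40.9706


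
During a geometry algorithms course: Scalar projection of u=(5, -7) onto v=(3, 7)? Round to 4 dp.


u.v = -34, |v| = sqrt(58) = 7.6158
Scalar projection = u.v / |v| = -34 / sqrt(58) = -4.4644

-4.4644


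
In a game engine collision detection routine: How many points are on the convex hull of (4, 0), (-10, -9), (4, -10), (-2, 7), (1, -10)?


Convex hull vertices (CCW): (-10, -9), (1, -10), (4, -10), (4, 0), (-2, 7)
Count = 5

5


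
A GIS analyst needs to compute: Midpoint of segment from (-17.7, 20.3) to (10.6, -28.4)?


M = (((-17.7)+10.6)/2, (20.3+(-28.4))/2)
= (-3.55, -4.05)

(-3.55, -4.05)


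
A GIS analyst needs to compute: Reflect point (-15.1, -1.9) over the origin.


Reflection over origin: (x,y) -> (-x,-y)
(-15.1, -1.9) -> (15.1, 1.9)

(15.1, 1.9)


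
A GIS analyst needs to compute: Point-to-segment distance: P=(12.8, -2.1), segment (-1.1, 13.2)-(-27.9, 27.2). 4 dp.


Project P onto AB: t = 0 (clamped to [0,1])
Closest point on segment: (-1.1, 13.2)
Distance: 20.6712

20.6712


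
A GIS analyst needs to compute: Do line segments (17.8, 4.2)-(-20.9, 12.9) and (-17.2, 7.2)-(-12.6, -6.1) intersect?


Cross products: d1=451.7, d2=-22.99, d3=188.4, d4=663.09
d1*d2 < 0 and d3*d4 < 0? no

No, they don't intersect


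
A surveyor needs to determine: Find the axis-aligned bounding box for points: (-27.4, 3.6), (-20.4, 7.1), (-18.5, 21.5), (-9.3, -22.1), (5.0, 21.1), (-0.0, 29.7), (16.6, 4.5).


x range: [-27.4, 16.6]
y range: [-22.1, 29.7]
Bounding box: (-27.4,-22.1) to (16.6,29.7)

(-27.4,-22.1) to (16.6,29.7)


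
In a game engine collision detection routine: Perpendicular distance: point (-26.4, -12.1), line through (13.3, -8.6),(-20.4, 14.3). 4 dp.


|cross product| = 1027.08
|line direction| = sqrt(1660.1) = 40.7443
Distance = 1027.08/sqrt(1660.1) = 25.2079

25.2079


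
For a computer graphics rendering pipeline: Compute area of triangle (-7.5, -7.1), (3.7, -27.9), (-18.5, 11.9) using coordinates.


Area = |x_A(y_B-y_C) + x_B(y_C-y_A) + x_C(y_A-y_B)|/2
= |298.5 + 70.3 + (-384.8)|/2
= 16/2 = 8

8


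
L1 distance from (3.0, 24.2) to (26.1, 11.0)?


|3-26.1| + |24.2-11| = 23.1 + 13.2 = 36.3

36.3


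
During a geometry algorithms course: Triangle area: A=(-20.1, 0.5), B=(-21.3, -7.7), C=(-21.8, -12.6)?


Area = |x_A(y_B-y_C) + x_B(y_C-y_A) + x_C(y_A-y_B)|/2
= |(-98.49) + 279.03 + (-178.76)|/2
= 1.78/2 = 0.89

0.89


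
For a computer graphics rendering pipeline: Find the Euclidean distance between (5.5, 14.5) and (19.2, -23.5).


dx=13.7, dy=-38
d^2 = 13.7^2 + (-38)^2 = 1631.69
d = sqrt(1631.69) = 40.3942

40.3942


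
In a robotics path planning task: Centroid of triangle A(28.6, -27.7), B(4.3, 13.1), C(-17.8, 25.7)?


Centroid = ((x_A+x_B+x_C)/3, (y_A+y_B+y_C)/3)
= ((28.6+4.3+(-17.8))/3, ((-27.7)+13.1+25.7)/3)
= (5.0333, 3.7)

(5.0333, 3.7)


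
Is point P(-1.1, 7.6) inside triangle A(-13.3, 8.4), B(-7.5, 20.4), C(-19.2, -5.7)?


Cross products: AB x AP = -151.04, BC x BP = 316.8, CA x CP = -176.74
All same sign? no

No, outside


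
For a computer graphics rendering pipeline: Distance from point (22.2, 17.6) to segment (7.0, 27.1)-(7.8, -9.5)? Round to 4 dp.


Project P onto AB: t = 0.2685 (clamped to [0,1])
Closest point on segment: (7.2148, 17.2725)
Distance: 14.9888

14.9888


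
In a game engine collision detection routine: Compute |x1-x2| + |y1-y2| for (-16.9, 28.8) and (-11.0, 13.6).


|(-16.9)-(-11)| + |28.8-13.6| = 5.9 + 15.2 = 21.1

21.1


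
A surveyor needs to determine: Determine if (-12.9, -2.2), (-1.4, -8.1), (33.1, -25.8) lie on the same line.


Cross product: ((-1.4)-(-12.9))*((-25.8)-(-2.2)) - ((-8.1)-(-2.2))*(33.1-(-12.9))
= 0

Yes, collinear


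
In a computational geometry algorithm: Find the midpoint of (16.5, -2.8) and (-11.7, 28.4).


M = ((16.5+(-11.7))/2, ((-2.8)+28.4)/2)
= (2.4, 12.8)

(2.4, 12.8)


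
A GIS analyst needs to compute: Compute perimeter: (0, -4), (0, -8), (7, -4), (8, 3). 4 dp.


Sides: (0, -4)->(0, -8): sqrt(16) = 4, (0, -8)->(7, -4): sqrt(65) = 8.062258, (7, -4)->(8, 3): sqrt(50) = 7.071068, (8, 3)->(0, -4): sqrt(113) = 10.630146
Sum = 29.763472
Perimeter = 29.7635

29.7635


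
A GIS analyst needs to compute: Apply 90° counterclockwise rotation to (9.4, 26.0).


90° CCW: (x,y) -> (-y, x)
(9.4,26) -> (-26, 9.4)

(-26, 9.4)


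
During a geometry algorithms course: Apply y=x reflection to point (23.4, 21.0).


Reflection over y=x: (x,y) -> (y,x)
(23.4, 21) -> (21, 23.4)

(21, 23.4)


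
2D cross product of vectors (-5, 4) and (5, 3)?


u x v = u_x*v_y - u_y*v_x = (-5)*3 - 4*5
= (-15) - 20 = -35

-35


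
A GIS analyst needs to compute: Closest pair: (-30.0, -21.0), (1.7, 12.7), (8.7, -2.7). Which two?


d(P0,P1) = 46.2664, d(P0,P2) = 42.8086, d(P1,P2) = 16.9163
Closest: P1 and P2

Closest pair: (1.7, 12.7) and (8.7, -2.7), distance = 16.9163


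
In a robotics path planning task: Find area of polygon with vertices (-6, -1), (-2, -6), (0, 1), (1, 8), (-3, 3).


Shoelace sum: ((-6)*(-6) - (-2)*(-1)) + ((-2)*1 - 0*(-6)) + (0*8 - 1*1) + (1*3 - (-3)*8) + ((-3)*(-1) - (-6)*3)
= 79
Area = |79|/2 = 39.5

39.5


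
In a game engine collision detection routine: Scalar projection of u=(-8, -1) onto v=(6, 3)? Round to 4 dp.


u.v = -51, |v| = sqrt(45) = 6.7082
Scalar projection = u.v / |v| = -51 / sqrt(45) = -7.6026

-7.6026


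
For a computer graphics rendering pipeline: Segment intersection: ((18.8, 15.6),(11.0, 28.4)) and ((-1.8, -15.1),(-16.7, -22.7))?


Cross products: d1=-300.87, d2=-550.87, d3=503.14, d4=753.14
d1*d2 < 0 and d3*d4 < 0? no

No, they don't intersect


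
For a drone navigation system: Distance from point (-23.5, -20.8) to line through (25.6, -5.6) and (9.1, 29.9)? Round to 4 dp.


|cross product| = 1993.85
|line direction| = sqrt(1532.5) = 39.1472
Distance = 1993.85/sqrt(1532.5) = 50.9322

50.9322


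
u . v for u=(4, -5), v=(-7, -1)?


u . v = u_x*v_x + u_y*v_y = 4*(-7) + (-5)*(-1)
= (-28) + 5 = -23

-23


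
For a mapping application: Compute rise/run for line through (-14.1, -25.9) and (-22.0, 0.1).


slope = (y2-y1)/(x2-x1) = (0.1-(-25.9))/((-22)-(-14.1)) = 26/(-7.9) = -3.2911

-3.2911


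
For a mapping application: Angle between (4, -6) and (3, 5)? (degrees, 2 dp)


u.v = -18, |u| = sqrt(52) = 7.2111, |v| = sqrt(34) = 5.831
cos(theta) = u.v/(|u||v|) = -18/sqrt(1768) = -0.428086
theta = acos(-0.428086) = 115.35 degrees

115.35 degrees


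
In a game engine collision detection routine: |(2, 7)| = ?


|u| = sqrt(2^2 + 7^2) = sqrt(53) = 7.2801

7.2801


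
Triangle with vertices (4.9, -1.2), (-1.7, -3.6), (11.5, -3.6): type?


Side lengths squared: AB^2=49.32, BC^2=174.24, CA^2=49.32
Sorted: [49.32, 49.32, 174.24]
By sides: Isosceles, By angles: Obtuse

Isosceles, Obtuse


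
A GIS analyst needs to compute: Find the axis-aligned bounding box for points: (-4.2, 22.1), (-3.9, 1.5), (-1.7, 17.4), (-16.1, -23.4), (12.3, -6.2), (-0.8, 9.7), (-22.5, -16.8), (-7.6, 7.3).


x range: [-22.5, 12.3]
y range: [-23.4, 22.1]
Bounding box: (-22.5,-23.4) to (12.3,22.1)

(-22.5,-23.4) to (12.3,22.1)


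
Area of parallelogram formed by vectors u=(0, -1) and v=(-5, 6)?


|u x v| = |0*6 - (-1)*(-5)|
= |0 - 5| = 5

5


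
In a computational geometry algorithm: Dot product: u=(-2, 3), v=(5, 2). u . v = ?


u . v = u_x*v_x + u_y*v_y = (-2)*5 + 3*2
= (-10) + 6 = -4

-4


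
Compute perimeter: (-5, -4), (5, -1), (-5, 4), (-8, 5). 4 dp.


Sides: (-5, -4)->(5, -1): sqrt(109) = 10.440307, (5, -1)->(-5, 4): sqrt(125) = 11.18034, (-5, 4)->(-8, 5): sqrt(10) = 3.162278, (-8, 5)->(-5, -4): sqrt(90) = 9.486833
Sum = 34.269758
Perimeter = 34.2698

34.2698


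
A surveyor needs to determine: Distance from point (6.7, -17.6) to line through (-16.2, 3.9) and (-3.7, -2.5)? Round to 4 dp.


|cross product| = 122.19
|line direction| = sqrt(197.21) = 14.0431
Distance = 122.19/sqrt(197.21) = 8.701

8.701


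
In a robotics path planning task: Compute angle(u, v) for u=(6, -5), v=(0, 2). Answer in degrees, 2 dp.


u.v = -10, |u| = sqrt(61) = 7.8102, |v| = sqrt(4) = 2
cos(theta) = u.v/(|u||v|) = -10/sqrt(244) = -0.640184
theta = acos(-0.640184) = 129.81 degrees

129.81 degrees


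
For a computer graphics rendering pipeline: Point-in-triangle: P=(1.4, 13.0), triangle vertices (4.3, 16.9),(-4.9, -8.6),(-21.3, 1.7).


Cross products: AB x AP = -38.07, BC x BP = -419.13, CA x CP = -55.76
All same sign? yes

Yes, inside


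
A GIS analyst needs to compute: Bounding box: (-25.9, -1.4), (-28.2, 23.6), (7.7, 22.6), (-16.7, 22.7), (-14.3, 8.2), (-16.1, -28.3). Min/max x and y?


x range: [-28.2, 7.7]
y range: [-28.3, 23.6]
Bounding box: (-28.2,-28.3) to (7.7,23.6)

(-28.2,-28.3) to (7.7,23.6)


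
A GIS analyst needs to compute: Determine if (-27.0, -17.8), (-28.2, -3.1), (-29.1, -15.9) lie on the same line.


Cross product: ((-28.2)-(-27))*((-15.9)-(-17.8)) - ((-3.1)-(-17.8))*((-29.1)-(-27))
= 28.59

No, not collinear


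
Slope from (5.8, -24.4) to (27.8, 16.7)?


slope = (y2-y1)/(x2-x1) = (16.7-(-24.4))/(27.8-5.8) = 41.1/22 = 1.8682

1.8682


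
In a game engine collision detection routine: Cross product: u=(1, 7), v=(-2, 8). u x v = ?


u x v = u_x*v_y - u_y*v_x = 1*8 - 7*(-2)
= 8 - (-14) = 22

22


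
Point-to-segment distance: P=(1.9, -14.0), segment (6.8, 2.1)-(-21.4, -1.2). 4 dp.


Project P onto AB: t = 0.2373 (clamped to [0,1])
Closest point on segment: (0.1076, 1.3168)
Distance: 15.4214

15.4214


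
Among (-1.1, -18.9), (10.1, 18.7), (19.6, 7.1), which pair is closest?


d(P0,P1) = 39.2326, d(P0,P2) = 33.2339, d(P1,P2) = 14.9937
Closest: P1 and P2

Closest pair: (10.1, 18.7) and (19.6, 7.1), distance = 14.9937


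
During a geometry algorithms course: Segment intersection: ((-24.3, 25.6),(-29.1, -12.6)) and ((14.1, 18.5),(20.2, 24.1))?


Cross products: d1=258.35, d2=52.21, d3=1500.96, d4=1707.1
d1*d2 < 0 and d3*d4 < 0? no

No, they don't intersect


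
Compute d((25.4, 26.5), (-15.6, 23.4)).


dx=-41, dy=-3.1
d^2 = (-41)^2 + (-3.1)^2 = 1690.61
d = sqrt(1690.61) = 41.117

41.117


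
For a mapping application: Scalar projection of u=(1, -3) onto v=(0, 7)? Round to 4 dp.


u.v = -21, |v| = sqrt(49) = 7
Scalar projection = u.v / |v| = -21 / sqrt(49) = -3

-3


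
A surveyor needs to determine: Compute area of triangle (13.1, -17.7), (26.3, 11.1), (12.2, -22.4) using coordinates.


Area = |x_A(y_B-y_C) + x_B(y_C-y_A) + x_C(y_A-y_B)|/2
= |438.85 + (-123.61) + (-351.36)|/2
= 36.12/2 = 18.06

18.06


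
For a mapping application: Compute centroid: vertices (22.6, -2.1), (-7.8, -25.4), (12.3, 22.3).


Centroid = ((x_A+x_B+x_C)/3, (y_A+y_B+y_C)/3)
= ((22.6+(-7.8)+12.3)/3, ((-2.1)+(-25.4)+22.3)/3)
= (9.0333, -1.7333)

(9.0333, -1.7333)


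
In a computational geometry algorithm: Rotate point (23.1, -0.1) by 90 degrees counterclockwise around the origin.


90° CCW: (x,y) -> (-y, x)
(23.1,-0.1) -> (0.1, 23.1)

(0.1, 23.1)


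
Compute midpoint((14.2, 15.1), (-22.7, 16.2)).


M = ((14.2+(-22.7))/2, (15.1+16.2)/2)
= (-4.25, 15.65)

(-4.25, 15.65)


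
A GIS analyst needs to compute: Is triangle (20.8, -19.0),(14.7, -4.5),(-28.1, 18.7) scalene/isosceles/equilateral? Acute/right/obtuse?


Side lengths squared: AB^2=247.46, BC^2=2370.08, CA^2=3812.5
Sorted: [247.46, 2370.08, 3812.5]
By sides: Scalene, By angles: Obtuse

Scalene, Obtuse


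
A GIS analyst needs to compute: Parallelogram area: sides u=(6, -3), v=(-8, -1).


|u x v| = |6*(-1) - (-3)*(-8)|
= |(-6) - 24| = 30

30


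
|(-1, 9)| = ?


|u| = sqrt((-1)^2 + 9^2) = sqrt(82) = 9.0554

9.0554


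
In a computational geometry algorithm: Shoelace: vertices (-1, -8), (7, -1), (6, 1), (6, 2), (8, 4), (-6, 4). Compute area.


Shoelace sum: ((-1)*(-1) - 7*(-8)) + (7*1 - 6*(-1)) + (6*2 - 6*1) + (6*4 - 8*2) + (8*4 - (-6)*4) + ((-6)*(-8) - (-1)*4)
= 192
Area = |192|/2 = 96

96


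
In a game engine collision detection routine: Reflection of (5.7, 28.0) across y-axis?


Reflection over y-axis: (x,y) -> (-x,y)
(5.7, 28) -> (-5.7, 28)

(-5.7, 28)


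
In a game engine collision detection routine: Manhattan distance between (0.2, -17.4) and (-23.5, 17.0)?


|0.2-(-23.5)| + |(-17.4)-17| = 23.7 + 34.4 = 58.1

58.1


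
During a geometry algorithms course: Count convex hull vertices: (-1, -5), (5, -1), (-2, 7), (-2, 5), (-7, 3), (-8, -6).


Convex hull vertices (CCW): (-8, -6), (-1, -5), (5, -1), (-2, 7), (-7, 3)
Count = 5

5


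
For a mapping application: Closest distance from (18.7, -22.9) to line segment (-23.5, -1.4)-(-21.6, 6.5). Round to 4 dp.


Project P onto AB: t = 0 (clamped to [0,1])
Closest point on segment: (-23.5, -1.4)
Distance: 47.3613

47.3613


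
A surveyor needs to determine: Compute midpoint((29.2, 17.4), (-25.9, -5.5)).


M = ((29.2+(-25.9))/2, (17.4+(-5.5))/2)
= (1.65, 5.95)

(1.65, 5.95)


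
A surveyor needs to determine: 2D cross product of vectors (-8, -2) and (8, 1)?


u x v = u_x*v_y - u_y*v_x = (-8)*1 - (-2)*8
= (-8) - (-16) = 8

8


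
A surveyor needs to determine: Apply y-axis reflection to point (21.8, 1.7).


Reflection over y-axis: (x,y) -> (-x,y)
(21.8, 1.7) -> (-21.8, 1.7)

(-21.8, 1.7)


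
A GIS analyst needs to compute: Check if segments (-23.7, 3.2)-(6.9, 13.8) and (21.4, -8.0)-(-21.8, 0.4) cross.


Cross products: d1=-105, d2=-819.96, d3=-820.78, d4=-105.82
d1*d2 < 0 and d3*d4 < 0? no

No, they don't intersect


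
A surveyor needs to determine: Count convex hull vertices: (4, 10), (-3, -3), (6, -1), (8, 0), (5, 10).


Convex hull vertices (CCW): (-3, -3), (6, -1), (8, 0), (5, 10), (4, 10)
Count = 5

5


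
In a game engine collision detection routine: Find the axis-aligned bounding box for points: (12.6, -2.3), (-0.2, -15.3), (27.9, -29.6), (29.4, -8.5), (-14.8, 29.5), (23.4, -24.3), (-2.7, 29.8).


x range: [-14.8, 29.4]
y range: [-29.6, 29.8]
Bounding box: (-14.8,-29.6) to (29.4,29.8)

(-14.8,-29.6) to (29.4,29.8)


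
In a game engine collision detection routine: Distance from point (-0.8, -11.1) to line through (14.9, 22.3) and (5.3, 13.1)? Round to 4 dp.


|cross product| = 176.2
|line direction| = sqrt(176.8) = 13.2966
Distance = 176.2/sqrt(176.8) = 13.2515

13.2515


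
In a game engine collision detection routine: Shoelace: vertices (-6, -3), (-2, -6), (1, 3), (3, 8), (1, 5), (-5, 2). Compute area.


Shoelace sum: ((-6)*(-6) - (-2)*(-3)) + ((-2)*3 - 1*(-6)) + (1*8 - 3*3) + (3*5 - 1*8) + (1*2 - (-5)*5) + ((-5)*(-3) - (-6)*2)
= 90
Area = |90|/2 = 45

45


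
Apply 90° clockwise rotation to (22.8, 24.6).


90° CW: (x,y) -> (y, -x)
(22.8,24.6) -> (24.6, -22.8)

(24.6, -22.8)


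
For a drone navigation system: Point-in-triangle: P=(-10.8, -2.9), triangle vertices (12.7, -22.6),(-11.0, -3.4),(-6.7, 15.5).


Cross products: AB x AP = -15.69, BC x BP = -1.63, CA x CP = -513.17
All same sign? yes

Yes, inside


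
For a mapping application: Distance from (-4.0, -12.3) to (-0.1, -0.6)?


dx=3.9, dy=11.7
d^2 = 3.9^2 + 11.7^2 = 152.1
d = sqrt(152.1) = 12.3329

12.3329


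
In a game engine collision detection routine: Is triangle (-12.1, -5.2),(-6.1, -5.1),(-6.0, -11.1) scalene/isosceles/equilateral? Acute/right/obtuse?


Side lengths squared: AB^2=36.01, BC^2=36.01, CA^2=72.02
Sorted: [36.01, 36.01, 72.02]
By sides: Isosceles, By angles: Right

Isosceles, Right


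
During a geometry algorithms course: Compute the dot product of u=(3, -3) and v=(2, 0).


u . v = u_x*v_x + u_y*v_y = 3*2 + (-3)*0
= 6 + 0 = 6

6


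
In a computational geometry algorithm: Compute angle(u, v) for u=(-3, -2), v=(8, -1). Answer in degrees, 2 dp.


u.v = -22, |u| = sqrt(13) = 3.6056, |v| = sqrt(65) = 8.0623
cos(theta) = u.v/(|u||v|) = -22/sqrt(845) = -0.756823
theta = acos(-0.756823) = 139.18 degrees

139.18 degrees


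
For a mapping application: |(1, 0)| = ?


|u| = sqrt(1^2 + 0^2) = sqrt(1) = 1

1


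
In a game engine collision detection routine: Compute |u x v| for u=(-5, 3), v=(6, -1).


|u x v| = |(-5)*(-1) - 3*6|
= |5 - 18| = 13

13


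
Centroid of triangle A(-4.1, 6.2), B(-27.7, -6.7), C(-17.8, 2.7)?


Centroid = ((x_A+x_B+x_C)/3, (y_A+y_B+y_C)/3)
= (((-4.1)+(-27.7)+(-17.8))/3, (6.2+(-6.7)+2.7)/3)
= (-16.5333, 0.7333)

(-16.5333, 0.7333)


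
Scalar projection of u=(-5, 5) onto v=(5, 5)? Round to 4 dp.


u.v = 0, |v| = sqrt(50) = 7.0711
Scalar projection = u.v / |v| = 0 / sqrt(50) = 0

0


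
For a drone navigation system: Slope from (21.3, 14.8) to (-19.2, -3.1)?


slope = (y2-y1)/(x2-x1) = ((-3.1)-14.8)/((-19.2)-21.3) = (-17.9)/(-40.5) = 0.442

0.442


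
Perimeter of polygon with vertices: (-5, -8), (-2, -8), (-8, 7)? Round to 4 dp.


Sides: (-5, -8)->(-2, -8): sqrt(9) = 3, (-2, -8)->(-8, 7): sqrt(261) = 16.155494, (-8, 7)->(-5, -8): sqrt(234) = 15.297059
Sum = 34.452553
Perimeter = 34.4526

34.4526


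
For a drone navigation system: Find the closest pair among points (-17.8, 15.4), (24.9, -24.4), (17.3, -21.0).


d(P0,P1) = 58.3723, d(P0,P2) = 50.5665, d(P1,P2) = 8.3259
Closest: P1 and P2

Closest pair: (24.9, -24.4) and (17.3, -21.0), distance = 8.3259


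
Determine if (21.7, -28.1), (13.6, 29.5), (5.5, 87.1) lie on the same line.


Cross product: (13.6-21.7)*(87.1-(-28.1)) - (29.5-(-28.1))*(5.5-21.7)
= 0

Yes, collinear


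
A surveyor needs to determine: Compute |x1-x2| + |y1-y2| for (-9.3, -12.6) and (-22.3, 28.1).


|(-9.3)-(-22.3)| + |(-12.6)-28.1| = 13 + 40.7 = 53.7

53.7


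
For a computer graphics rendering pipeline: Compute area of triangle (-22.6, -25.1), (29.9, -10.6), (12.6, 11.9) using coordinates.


Area = |x_A(y_B-y_C) + x_B(y_C-y_A) + x_C(y_A-y_B)|/2
= |508.5 + 1106.3 + (-182.7)|/2
= 1432.1/2 = 716.05

716.05


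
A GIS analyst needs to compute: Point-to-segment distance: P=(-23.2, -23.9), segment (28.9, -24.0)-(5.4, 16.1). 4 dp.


Project P onto AB: t = 0.5686 (clamped to [0,1])
Closest point on segment: (15.5375, -1.1985)
Distance: 44.8994

44.8994


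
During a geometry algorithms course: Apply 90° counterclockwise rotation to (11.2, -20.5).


90° CCW: (x,y) -> (-y, x)
(11.2,-20.5) -> (20.5, 11.2)

(20.5, 11.2)


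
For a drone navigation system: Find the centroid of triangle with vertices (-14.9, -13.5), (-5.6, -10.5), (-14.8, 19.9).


Centroid = ((x_A+x_B+x_C)/3, (y_A+y_B+y_C)/3)
= (((-14.9)+(-5.6)+(-14.8))/3, ((-13.5)+(-10.5)+19.9)/3)
= (-11.7667, -1.3667)

(-11.7667, -1.3667)


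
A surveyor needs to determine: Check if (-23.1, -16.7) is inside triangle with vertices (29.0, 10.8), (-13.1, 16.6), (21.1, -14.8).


Cross products: AB x AP = 1459.93, BC x BP = -1452.86, CA x CP = 1116.51
All same sign? no

No, outside


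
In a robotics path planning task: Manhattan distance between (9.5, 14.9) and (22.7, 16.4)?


|9.5-22.7| + |14.9-16.4| = 13.2 + 1.5 = 14.7

14.7


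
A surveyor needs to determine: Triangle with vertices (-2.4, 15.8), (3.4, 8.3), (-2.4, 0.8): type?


Side lengths squared: AB^2=89.89, BC^2=89.89, CA^2=225
Sorted: [89.89, 89.89, 225]
By sides: Isosceles, By angles: Obtuse

Isosceles, Obtuse


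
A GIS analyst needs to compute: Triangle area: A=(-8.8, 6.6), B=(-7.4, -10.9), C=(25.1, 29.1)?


Area = |x_A(y_B-y_C) + x_B(y_C-y_A) + x_C(y_A-y_B)|/2
= |352 + (-166.5) + 439.25|/2
= 624.75/2 = 312.375

312.375


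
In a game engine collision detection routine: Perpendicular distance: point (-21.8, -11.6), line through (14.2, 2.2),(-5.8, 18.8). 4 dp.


|cross product| = 873.6
|line direction| = sqrt(675.56) = 25.9915
Distance = 873.6/sqrt(675.56) = 33.6109

33.6109


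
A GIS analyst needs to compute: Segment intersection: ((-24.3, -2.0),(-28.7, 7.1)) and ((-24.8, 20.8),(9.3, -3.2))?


Cross products: d1=-765.48, d2=-560.77, d3=-95.77, d4=-300.48
d1*d2 < 0 and d3*d4 < 0? no

No, they don't intersect


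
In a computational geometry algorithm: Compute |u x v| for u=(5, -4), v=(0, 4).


|u x v| = |5*4 - (-4)*0|
= |20 - 0| = 20

20


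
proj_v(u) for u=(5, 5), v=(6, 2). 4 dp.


u.v = 40, |v| = sqrt(40) = 6.3246
Scalar projection = u.v / |v| = 40 / sqrt(40) = 6.3246

6.3246


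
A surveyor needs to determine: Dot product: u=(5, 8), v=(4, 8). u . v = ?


u . v = u_x*v_x + u_y*v_y = 5*4 + 8*8
= 20 + 64 = 84

84


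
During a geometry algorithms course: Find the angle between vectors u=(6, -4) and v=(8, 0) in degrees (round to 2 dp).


u.v = 48, |u| = sqrt(52) = 7.2111, |v| = sqrt(64) = 8
cos(theta) = u.v/(|u||v|) = 48/sqrt(3328) = 0.83205
theta = acos(0.83205) = 33.69 degrees

33.69 degrees


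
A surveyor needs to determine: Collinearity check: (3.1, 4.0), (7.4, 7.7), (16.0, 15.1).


Cross product: (7.4-3.1)*(15.1-4) - (7.7-4)*(16-3.1)
= 0

Yes, collinear


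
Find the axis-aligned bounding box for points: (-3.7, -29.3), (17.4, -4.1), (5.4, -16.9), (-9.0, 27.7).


x range: [-9, 17.4]
y range: [-29.3, 27.7]
Bounding box: (-9,-29.3) to (17.4,27.7)

(-9,-29.3) to (17.4,27.7)


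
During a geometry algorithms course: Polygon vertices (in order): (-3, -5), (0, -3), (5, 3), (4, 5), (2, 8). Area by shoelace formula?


Shoelace sum: ((-3)*(-3) - 0*(-5)) + (0*3 - 5*(-3)) + (5*5 - 4*3) + (4*8 - 2*5) + (2*(-5) - (-3)*8)
= 73
Area = |73|/2 = 36.5

36.5


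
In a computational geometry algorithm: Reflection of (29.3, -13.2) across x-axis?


Reflection over x-axis: (x,y) -> (x,-y)
(29.3, -13.2) -> (29.3, 13.2)

(29.3, 13.2)


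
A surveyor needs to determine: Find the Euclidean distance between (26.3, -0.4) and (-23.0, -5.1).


dx=-49.3, dy=-4.7
d^2 = (-49.3)^2 + (-4.7)^2 = 2452.58
d = sqrt(2452.58) = 49.5235

49.5235


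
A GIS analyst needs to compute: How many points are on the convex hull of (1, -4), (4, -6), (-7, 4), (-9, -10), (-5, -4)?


Convex hull vertices (CCW): (-9, -10), (4, -6), (-7, 4)
Count = 3

3


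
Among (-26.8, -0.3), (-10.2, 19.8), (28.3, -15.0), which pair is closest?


d(P0,P1) = 26.0686, d(P0,P2) = 57.0272, d(P1,P2) = 51.8969
Closest: P0 and P1

Closest pair: (-26.8, -0.3) and (-10.2, 19.8), distance = 26.0686


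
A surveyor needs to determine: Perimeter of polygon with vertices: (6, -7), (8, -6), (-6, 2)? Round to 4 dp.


Sides: (6, -7)->(8, -6): sqrt(5) = 2.236068, (8, -6)->(-6, 2): sqrt(260) = 16.124515, (-6, 2)->(6, -7): sqrt(225) = 15
Sum = 33.360583
Perimeter = 33.3606

33.3606


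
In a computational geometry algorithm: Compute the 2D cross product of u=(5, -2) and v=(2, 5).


u x v = u_x*v_y - u_y*v_x = 5*5 - (-2)*2
= 25 - (-4) = 29

29


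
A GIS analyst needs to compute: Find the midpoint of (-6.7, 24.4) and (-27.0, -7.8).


M = (((-6.7)+(-27))/2, (24.4+(-7.8))/2)
= (-16.85, 8.3)

(-16.85, 8.3)


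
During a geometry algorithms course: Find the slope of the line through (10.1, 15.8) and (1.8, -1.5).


slope = (y2-y1)/(x2-x1) = ((-1.5)-15.8)/(1.8-10.1) = (-17.3)/(-8.3) = 2.0843

2.0843


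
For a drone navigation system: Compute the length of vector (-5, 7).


|u| = sqrt((-5)^2 + 7^2) = sqrt(74) = 8.6023

8.6023


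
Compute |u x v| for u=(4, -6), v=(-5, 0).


|u x v| = |4*0 - (-6)*(-5)|
= |0 - 30| = 30

30


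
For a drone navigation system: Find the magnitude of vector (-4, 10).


|u| = sqrt((-4)^2 + 10^2) = sqrt(116) = 10.7703

10.7703


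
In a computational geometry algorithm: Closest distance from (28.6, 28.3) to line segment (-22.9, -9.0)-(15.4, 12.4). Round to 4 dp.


Project P onto AB: t = 1 (clamped to [0,1])
Closest point on segment: (15.4, 12.4)
Distance: 20.6652

20.6652


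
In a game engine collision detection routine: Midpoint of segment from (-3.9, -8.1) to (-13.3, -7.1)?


M = (((-3.9)+(-13.3))/2, ((-8.1)+(-7.1))/2)
= (-8.6, -7.6)

(-8.6, -7.6)


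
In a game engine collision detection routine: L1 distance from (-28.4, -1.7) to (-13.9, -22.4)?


|(-28.4)-(-13.9)| + |(-1.7)-(-22.4)| = 14.5 + 20.7 = 35.2

35.2


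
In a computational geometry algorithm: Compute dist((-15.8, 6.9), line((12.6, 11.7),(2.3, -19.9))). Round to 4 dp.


|cross product| = 848
|line direction| = sqrt(1104.65) = 33.2363
Distance = 848/sqrt(1104.65) = 25.5143

25.5143


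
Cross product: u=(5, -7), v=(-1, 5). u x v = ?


u x v = u_x*v_y - u_y*v_x = 5*5 - (-7)*(-1)
= 25 - 7 = 18

18


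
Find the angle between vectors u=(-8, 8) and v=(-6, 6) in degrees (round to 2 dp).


u.v = 96, |u| = sqrt(128) = 11.3137, |v| = sqrt(72) = 8.4853
cos(theta) = u.v/(|u||v|) = 96/sqrt(9216) = 1
theta = acos(1) = 0 degrees

0 degrees


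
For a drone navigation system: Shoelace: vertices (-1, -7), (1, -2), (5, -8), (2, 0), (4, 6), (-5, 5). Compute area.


Shoelace sum: ((-1)*(-2) - 1*(-7)) + (1*(-8) - 5*(-2)) + (5*0 - 2*(-8)) + (2*6 - 4*0) + (4*5 - (-5)*6) + ((-5)*(-7) - (-1)*5)
= 129
Area = |129|/2 = 64.5

64.5


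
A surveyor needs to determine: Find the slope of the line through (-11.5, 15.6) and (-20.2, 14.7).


slope = (y2-y1)/(x2-x1) = (14.7-15.6)/((-20.2)-(-11.5)) = (-0.9)/(-8.7) = 0.1034

0.1034


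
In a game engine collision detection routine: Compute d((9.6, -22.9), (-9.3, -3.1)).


dx=-18.9, dy=19.8
d^2 = (-18.9)^2 + 19.8^2 = 749.25
d = sqrt(749.25) = 27.3724

27.3724


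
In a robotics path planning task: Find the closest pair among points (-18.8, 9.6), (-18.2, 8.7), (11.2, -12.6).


d(P0,P1) = 1.0817, d(P0,P2) = 37.3208, d(P1,P2) = 36.305
Closest: P0 and P1

Closest pair: (-18.8, 9.6) and (-18.2, 8.7), distance = 1.0817


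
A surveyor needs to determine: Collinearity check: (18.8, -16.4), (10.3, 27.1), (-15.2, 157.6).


Cross product: (10.3-18.8)*(157.6-(-16.4)) - (27.1-(-16.4))*((-15.2)-18.8)
= 0

Yes, collinear


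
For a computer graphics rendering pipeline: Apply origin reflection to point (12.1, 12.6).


Reflection over origin: (x,y) -> (-x,-y)
(12.1, 12.6) -> (-12.1, -12.6)

(-12.1, -12.6)


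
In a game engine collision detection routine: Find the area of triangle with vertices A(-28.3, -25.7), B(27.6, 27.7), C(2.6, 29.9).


Area = |x_A(y_B-y_C) + x_B(y_C-y_A) + x_C(y_A-y_B)|/2
= |62.26 + 1534.56 + (-138.84)|/2
= 1457.98/2 = 728.99

728.99


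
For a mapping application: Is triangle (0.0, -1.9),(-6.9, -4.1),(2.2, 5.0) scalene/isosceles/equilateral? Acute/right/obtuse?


Side lengths squared: AB^2=52.45, BC^2=165.62, CA^2=52.45
Sorted: [52.45, 52.45, 165.62]
By sides: Isosceles, By angles: Obtuse

Isosceles, Obtuse


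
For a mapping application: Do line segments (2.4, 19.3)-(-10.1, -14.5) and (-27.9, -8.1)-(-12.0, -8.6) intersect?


Cross products: d1=450.81, d2=-92.86, d3=-681.64, d4=-137.97
d1*d2 < 0 and d3*d4 < 0? no

No, they don't intersect


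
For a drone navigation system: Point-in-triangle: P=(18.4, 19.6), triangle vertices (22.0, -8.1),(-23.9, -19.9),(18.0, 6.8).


Cross products: AB x AP = -1313.91, BC x BP = 525.64, CA x CP = 57.16
All same sign? no

No, outside


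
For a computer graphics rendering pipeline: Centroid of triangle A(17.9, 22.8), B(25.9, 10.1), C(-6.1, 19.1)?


Centroid = ((x_A+x_B+x_C)/3, (y_A+y_B+y_C)/3)
= ((17.9+25.9+(-6.1))/3, (22.8+10.1+19.1)/3)
= (12.5667, 17.3333)

(12.5667, 17.3333)


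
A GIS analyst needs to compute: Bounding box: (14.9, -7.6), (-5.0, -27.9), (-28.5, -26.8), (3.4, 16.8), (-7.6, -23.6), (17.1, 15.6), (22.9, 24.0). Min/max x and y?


x range: [-28.5, 22.9]
y range: [-27.9, 24]
Bounding box: (-28.5,-27.9) to (22.9,24)

(-28.5,-27.9) to (22.9,24)


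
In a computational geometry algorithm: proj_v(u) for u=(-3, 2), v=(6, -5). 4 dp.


u.v = -28, |v| = sqrt(61) = 7.8102
Scalar projection = u.v / |v| = -28 / sqrt(61) = -3.585

-3.585


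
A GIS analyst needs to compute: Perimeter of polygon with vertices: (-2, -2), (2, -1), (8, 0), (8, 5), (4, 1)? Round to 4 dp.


Sides: (-2, -2)->(2, -1): sqrt(17) = 4.123106, (2, -1)->(8, 0): sqrt(37) = 6.082763, (8, 0)->(8, 5): sqrt(25) = 5, (8, 5)->(4, 1): sqrt(32) = 5.656854, (4, 1)->(-2, -2): sqrt(45) = 6.708204
Sum = 27.570927
Perimeter = 27.5709

27.5709


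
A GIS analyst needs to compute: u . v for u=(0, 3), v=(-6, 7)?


u . v = u_x*v_x + u_y*v_y = 0*(-6) + 3*7
= 0 + 21 = 21

21


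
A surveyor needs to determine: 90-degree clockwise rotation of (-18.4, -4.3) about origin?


90° CW: (x,y) -> (y, -x)
(-18.4,-4.3) -> (-4.3, 18.4)

(-4.3, 18.4)


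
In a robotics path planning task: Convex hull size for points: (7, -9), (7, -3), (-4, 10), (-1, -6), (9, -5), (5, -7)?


Convex hull vertices (CCW): (-4, 10), (-1, -6), (7, -9), (9, -5)
Count = 4

4


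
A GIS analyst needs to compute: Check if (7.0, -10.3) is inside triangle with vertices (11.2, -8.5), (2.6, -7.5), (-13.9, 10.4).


Cross products: AB x AP = 19.68, BC x BP = -32.56, CA x CP = -124.56
All same sign? no

No, outside


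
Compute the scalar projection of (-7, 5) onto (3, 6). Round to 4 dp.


u.v = 9, |v| = sqrt(45) = 6.7082
Scalar projection = u.v / |v| = 9 / sqrt(45) = 1.3416

1.3416


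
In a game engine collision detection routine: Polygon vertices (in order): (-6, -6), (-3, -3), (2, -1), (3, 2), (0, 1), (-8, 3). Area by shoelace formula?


Shoelace sum: ((-6)*(-3) - (-3)*(-6)) + ((-3)*(-1) - 2*(-3)) + (2*2 - 3*(-1)) + (3*1 - 0*2) + (0*3 - (-8)*1) + ((-8)*(-6) - (-6)*3)
= 93
Area = |93|/2 = 46.5

46.5


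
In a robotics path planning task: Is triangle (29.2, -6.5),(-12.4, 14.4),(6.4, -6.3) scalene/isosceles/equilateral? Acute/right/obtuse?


Side lengths squared: AB^2=2167.37, BC^2=781.93, CA^2=519.88
Sorted: [519.88, 781.93, 2167.37]
By sides: Scalene, By angles: Obtuse

Scalene, Obtuse


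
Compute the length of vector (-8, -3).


|u| = sqrt((-8)^2 + (-3)^2) = sqrt(73) = 8.544

8.544


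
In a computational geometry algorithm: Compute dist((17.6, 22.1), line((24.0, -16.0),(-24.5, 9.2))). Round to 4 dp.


|cross product| = 1686.57
|line direction| = sqrt(2987.29) = 54.6561
Distance = 1686.57/sqrt(2987.29) = 30.8579

30.8579


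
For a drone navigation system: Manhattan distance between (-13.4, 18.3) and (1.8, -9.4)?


|(-13.4)-1.8| + |18.3-(-9.4)| = 15.2 + 27.7 = 42.9

42.9


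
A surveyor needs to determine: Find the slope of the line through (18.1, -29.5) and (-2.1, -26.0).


slope = (y2-y1)/(x2-x1) = ((-26)-(-29.5))/((-2.1)-18.1) = 3.5/(-20.2) = -0.1733

-0.1733


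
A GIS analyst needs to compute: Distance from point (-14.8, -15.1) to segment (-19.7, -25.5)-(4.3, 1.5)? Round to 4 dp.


Project P onto AB: t = 0.3053 (clamped to [0,1])
Closest point on segment: (-12.3731, -17.2572)
Distance: 3.2471

3.2471


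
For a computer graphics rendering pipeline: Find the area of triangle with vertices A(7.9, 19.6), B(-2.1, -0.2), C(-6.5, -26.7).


Area = |x_A(y_B-y_C) + x_B(y_C-y_A) + x_C(y_A-y_B)|/2
= |209.35 + 97.23 + (-128.7)|/2
= 177.88/2 = 88.94

88.94


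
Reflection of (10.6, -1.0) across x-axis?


Reflection over x-axis: (x,y) -> (x,-y)
(10.6, -1) -> (10.6, 1)

(10.6, 1)


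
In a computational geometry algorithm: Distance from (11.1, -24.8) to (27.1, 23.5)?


dx=16, dy=48.3
d^2 = 16^2 + 48.3^2 = 2588.89
d = sqrt(2588.89) = 50.8811

50.8811


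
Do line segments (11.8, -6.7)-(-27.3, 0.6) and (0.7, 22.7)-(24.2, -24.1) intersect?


Cross products: d1=-171.42, d2=-1829.75, d3=-1068.51, d4=589.82
d1*d2 < 0 and d3*d4 < 0? no

No, they don't intersect


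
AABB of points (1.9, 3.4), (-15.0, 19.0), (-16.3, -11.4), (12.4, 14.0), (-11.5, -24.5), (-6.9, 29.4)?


x range: [-16.3, 12.4]
y range: [-24.5, 29.4]
Bounding box: (-16.3,-24.5) to (12.4,29.4)

(-16.3,-24.5) to (12.4,29.4)


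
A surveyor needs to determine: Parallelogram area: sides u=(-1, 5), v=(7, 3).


|u x v| = |(-1)*3 - 5*7|
= |(-3) - 35| = 38

38


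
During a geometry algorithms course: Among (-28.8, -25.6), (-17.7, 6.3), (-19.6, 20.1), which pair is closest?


d(P0,P1) = 33.776, d(P0,P2) = 46.6168, d(P1,P2) = 13.9302
Closest: P1 and P2

Closest pair: (-17.7, 6.3) and (-19.6, 20.1), distance = 13.9302


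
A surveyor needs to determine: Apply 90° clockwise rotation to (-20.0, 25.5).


90° CW: (x,y) -> (y, -x)
(-20,25.5) -> (25.5, 20)

(25.5, 20)


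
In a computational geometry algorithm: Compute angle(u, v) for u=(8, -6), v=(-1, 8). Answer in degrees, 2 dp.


u.v = -56, |u| = sqrt(100) = 10, |v| = sqrt(65) = 8.0623
cos(theta) = u.v/(|u||v|) = -56/sqrt(6500) = -0.694595
theta = acos(-0.694595) = 133.99 degrees

133.99 degrees


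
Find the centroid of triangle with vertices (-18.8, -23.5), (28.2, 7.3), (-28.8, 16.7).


Centroid = ((x_A+x_B+x_C)/3, (y_A+y_B+y_C)/3)
= (((-18.8)+28.2+(-28.8))/3, ((-23.5)+7.3+16.7)/3)
= (-6.4667, 0.1667)

(-6.4667, 0.1667)


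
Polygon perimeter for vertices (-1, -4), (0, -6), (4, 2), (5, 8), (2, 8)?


Sides: (-1, -4)->(0, -6): sqrt(5) = 2.236068, (0, -6)->(4, 2): sqrt(80) = 8.944272, (4, 2)->(5, 8): sqrt(37) = 6.082763, (5, 8)->(2, 8): sqrt(9) = 3, (2, 8)->(-1, -4): sqrt(153) = 12.369317
Sum = 32.63242
Perimeter = 32.6324

32.6324


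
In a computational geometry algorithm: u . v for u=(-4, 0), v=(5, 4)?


u . v = u_x*v_x + u_y*v_y = (-4)*5 + 0*4
= (-20) + 0 = -20

-20


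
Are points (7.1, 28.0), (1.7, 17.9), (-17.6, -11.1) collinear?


Cross product: (1.7-7.1)*((-11.1)-28) - (17.9-28)*((-17.6)-7.1)
= -38.33

No, not collinear


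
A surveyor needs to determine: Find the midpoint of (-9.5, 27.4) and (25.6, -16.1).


M = (((-9.5)+25.6)/2, (27.4+(-16.1))/2)
= (8.05, 5.65)

(8.05, 5.65)


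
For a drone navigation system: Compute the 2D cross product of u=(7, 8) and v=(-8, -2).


u x v = u_x*v_y - u_y*v_x = 7*(-2) - 8*(-8)
= (-14) - (-64) = 50

50
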